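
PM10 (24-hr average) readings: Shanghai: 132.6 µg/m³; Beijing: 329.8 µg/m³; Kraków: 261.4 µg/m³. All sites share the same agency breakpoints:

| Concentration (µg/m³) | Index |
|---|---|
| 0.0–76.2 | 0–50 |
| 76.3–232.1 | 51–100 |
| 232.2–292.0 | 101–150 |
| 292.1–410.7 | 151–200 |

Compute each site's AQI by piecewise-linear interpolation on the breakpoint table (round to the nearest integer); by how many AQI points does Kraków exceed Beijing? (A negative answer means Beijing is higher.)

-42

Shanghai: row 76.3–232.1 (AQI 51–100). (100−51)·(132.6−76.3)/(232.1−76.3) + 51 = 49·56.3/155.8 + 51 ≈ 68.71 → 69.
Beijing: 329.8 lies in 292.1–410.7, so I_lo=151, I_hi=200, C_lo=292.1, C_hi=410.7.
(200−151)/(410.7−292.1) × (329.8−292.1) + 151 = 49/118.6 × 37.7 + 151 ≈ 166.58 → 167.
Kraków: 261.4 lies in 232.2–292.0, so I_lo=101, I_hi=150, C_lo=232.2, C_hi=292.0.
(150−101)/(292.0−232.2) × (261.4−232.2) + 101 = 49/59.8 × 29.2 + 101 ≈ 124.93 → 125.
AQIs: Shanghai=69, Beijing=167, Kraków=125. Kraków (125) − Beijing (167) = -42.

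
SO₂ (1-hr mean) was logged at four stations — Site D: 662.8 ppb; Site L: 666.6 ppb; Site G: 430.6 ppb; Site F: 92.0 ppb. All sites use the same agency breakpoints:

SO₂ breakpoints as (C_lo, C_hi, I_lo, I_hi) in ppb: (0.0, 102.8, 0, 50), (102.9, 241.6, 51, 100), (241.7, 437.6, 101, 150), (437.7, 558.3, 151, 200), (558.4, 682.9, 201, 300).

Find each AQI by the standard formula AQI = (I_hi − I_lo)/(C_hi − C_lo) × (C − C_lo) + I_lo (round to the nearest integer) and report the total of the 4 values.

Site D: 662.8 lies in 558.4–682.9, so I_lo=201, I_hi=300, C_lo=558.4, C_hi=682.9.
(300−201)/(682.9−558.4) × (662.8−558.4) + 201 = 99/124.5 × 104.4 + 201 ≈ 284.02 → 284.
Site L: 666.6 ∈ [558.4, 682.9] ↔ index [201, 300].
201 + (666.6−558.4)·(300−201)/(682.9−558.4) = 201 + 108.2·99/124.5 ≈ 287.04, so AQI = 287.
Site G: row 241.7–437.6 (AQI 101–150). (150−101)·(430.6−241.7)/(437.6−241.7) + 101 = 49·188.9/195.9 + 101 ≈ 148.25 → 148.
Site F: 92.0 ∈ [0.0, 102.8] ↔ index [0, 50].
0 + (92.0−0.0)·(50−0)/(102.8−0.0) = 0 + 92.0·50/102.8 ≈ 44.75, so AQI = 45.
AQIs: Site D=284, Site L=287, Site G=148, Site F=45. Sum = 284 + 287 + 148 + 45 = 764.

764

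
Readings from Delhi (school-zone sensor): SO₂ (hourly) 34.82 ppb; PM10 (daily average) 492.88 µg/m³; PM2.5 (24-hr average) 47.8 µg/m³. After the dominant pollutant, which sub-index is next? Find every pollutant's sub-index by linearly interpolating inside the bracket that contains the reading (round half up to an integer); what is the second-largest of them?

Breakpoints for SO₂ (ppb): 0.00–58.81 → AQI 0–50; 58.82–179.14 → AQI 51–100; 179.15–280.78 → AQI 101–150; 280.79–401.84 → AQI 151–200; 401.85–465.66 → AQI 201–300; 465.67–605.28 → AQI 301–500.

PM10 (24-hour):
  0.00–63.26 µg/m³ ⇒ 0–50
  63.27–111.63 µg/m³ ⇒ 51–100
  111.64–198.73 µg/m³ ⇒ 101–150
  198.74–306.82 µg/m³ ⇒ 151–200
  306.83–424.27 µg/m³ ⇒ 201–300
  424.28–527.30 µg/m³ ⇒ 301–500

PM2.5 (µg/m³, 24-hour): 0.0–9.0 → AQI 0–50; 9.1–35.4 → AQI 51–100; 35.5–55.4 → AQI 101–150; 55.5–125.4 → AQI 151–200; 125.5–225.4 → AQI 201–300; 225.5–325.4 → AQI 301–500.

131

SO₂: 34.82 lies in 0.00–58.81, so I_lo=0, I_hi=50, C_lo=0.00, C_hi=58.81.
(50−0)/(58.81−0.00) × (34.82−0.00) + 0 = 50/58.81 × 34.82 + 0 ≈ 29.60 → 30.
PM10: 492.88 ∈ [424.28, 527.30] ↔ index [301, 500].
301 + (492.88−424.28)·(500−301)/(527.30−424.28) = 301 + 68.60·199/103.02 ≈ 433.51, so AQI = 434.
PM2.5 47.8: bracket 35.5–55.4 → index 101–150; slope 49/19.9, offset 12.3.
AQI = 101 + 49/19.9·12.3 ≈ 131.29 ⇒ 131.
Sub-indices: SO₂→30, PM10→434, PM2.5→131. Ranked high→low: 434, 131, 30. Second-highest sub-index = 131.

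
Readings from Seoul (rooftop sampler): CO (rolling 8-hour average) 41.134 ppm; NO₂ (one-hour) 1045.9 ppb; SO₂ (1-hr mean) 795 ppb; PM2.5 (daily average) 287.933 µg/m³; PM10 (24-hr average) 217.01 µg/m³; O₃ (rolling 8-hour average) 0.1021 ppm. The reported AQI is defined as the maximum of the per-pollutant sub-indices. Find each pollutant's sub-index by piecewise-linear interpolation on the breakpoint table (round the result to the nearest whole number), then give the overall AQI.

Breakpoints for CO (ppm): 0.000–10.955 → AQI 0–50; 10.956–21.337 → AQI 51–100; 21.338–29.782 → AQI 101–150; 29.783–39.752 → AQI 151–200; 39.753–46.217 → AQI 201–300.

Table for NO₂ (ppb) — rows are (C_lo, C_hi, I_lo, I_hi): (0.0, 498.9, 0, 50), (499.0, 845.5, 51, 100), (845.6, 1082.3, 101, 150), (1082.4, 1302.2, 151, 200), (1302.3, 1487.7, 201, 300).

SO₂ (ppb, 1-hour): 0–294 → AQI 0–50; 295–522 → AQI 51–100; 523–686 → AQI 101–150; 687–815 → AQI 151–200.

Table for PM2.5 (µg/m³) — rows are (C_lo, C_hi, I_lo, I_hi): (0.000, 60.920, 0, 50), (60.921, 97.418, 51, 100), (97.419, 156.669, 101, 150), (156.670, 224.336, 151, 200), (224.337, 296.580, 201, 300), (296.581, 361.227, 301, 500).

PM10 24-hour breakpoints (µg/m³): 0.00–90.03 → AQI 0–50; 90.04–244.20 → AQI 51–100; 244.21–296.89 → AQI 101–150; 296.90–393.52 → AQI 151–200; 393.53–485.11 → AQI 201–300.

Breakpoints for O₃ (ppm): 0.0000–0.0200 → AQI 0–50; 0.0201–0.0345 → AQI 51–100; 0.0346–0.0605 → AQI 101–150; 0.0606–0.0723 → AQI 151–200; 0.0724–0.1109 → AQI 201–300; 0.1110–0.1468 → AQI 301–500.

CO: 41.134 lies in 39.753–46.217, so I_lo=201, I_hi=300, C_lo=39.753, C_hi=46.217.
(300−201)/(46.217−39.753) × (41.134−39.753) + 201 = 99/6.464 × 1.381 + 201 ≈ 222.15 → 222.
NO₂: row 845.6–1082.3 (AQI 101–150). (150−101)·(1045.9−845.6)/(1082.3−845.6) + 101 = 49·200.3/236.7 + 101 ≈ 142.46 → 142.
SO₂: 795 ∈ [687, 815] ↔ index [151, 200].
151 + (795−687)·(200−151)/(815−687) = 151 + 108·49/128 ≈ 192.34, so AQI = 192.
PM2.5: 287.933 lies in 224.337–296.580, so I_lo=201, I_hi=300, C_lo=224.337, C_hi=296.580.
(300−201)/(296.580−224.337) × (287.933−224.337) + 201 = 99/72.243 × 63.596 + 201 ≈ 288.15 → 288.
PM10 217.01: bracket 90.04–244.20 → index 51–100; slope 49/154.16, offset 126.97.
AQI = 51 + 49/154.16·126.97 ≈ 91.36 ⇒ 91.
O₃ 0.1021: bracket 0.0724–0.1109 → index 201–300; slope 99/0.0385, offset 0.0297.
AQI = 201 + 99/0.0385·0.0297 ≈ 277.37 ⇒ 277.
Sub-indices: CO→222, NO₂→142, SO₂→192, PM2.5→288, PM10→91, O₃→277. Overall AQI = max = 288; dominant pollutant is PM2.5.

288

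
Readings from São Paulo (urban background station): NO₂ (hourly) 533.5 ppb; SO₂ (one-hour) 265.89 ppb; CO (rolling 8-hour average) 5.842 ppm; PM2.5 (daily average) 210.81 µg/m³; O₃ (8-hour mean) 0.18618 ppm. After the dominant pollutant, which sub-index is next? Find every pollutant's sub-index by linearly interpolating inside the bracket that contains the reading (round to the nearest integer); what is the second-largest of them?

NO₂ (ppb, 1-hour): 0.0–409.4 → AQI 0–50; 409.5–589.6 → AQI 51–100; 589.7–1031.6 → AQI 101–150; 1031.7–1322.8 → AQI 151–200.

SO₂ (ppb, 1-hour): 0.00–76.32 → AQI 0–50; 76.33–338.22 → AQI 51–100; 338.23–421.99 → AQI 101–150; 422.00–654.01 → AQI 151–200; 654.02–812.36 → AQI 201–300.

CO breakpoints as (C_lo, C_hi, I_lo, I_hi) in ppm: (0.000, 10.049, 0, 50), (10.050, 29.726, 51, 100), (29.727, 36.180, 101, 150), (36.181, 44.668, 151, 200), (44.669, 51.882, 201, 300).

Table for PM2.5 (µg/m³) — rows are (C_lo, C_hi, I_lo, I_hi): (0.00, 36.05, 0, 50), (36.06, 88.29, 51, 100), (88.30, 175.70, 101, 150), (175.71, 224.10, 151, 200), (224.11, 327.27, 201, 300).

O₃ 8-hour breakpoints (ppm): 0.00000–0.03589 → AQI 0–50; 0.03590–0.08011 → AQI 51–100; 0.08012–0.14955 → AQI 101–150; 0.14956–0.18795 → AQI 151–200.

187

NO₂: 533.5 lies in 409.5–589.6, so I_lo=51, I_hi=100, C_lo=409.5, C_hi=589.6.
(100−51)/(589.6−409.5) × (533.5−409.5) + 51 = 49/180.1 × 124.0 + 51 ≈ 84.74 → 85.
SO₂ 265.89: bracket 76.33–338.22 → index 51–100; slope 49/261.89, offset 189.56.
AQI = 51 + 49/261.89·189.56 ≈ 86.47 ⇒ 86.
CO: 5.842 ∈ [0.000, 10.049] ↔ index [0, 50].
0 + (5.842−0.000)·(50−0)/(10.049−0.000) = 0 + 5.842·50/10.049 ≈ 29.07, so AQI = 29.
PM2.5: 210.81 lies in 175.71–224.10, so I_lo=151, I_hi=200, C_lo=175.71, C_hi=224.10.
(200−151)/(224.10−175.71) × (210.81−175.71) + 151 = 49/48.39 × 35.10 + 151 ≈ 186.54 → 187.
O₃: 0.18618 ∈ [0.14956, 0.18795] ↔ index [151, 200].
151 + (0.18618−0.14956)·(200−151)/(0.18795−0.14956) = 151 + 0.03662·49/0.03839 ≈ 197.74, so AQI = 198.
Sub-indices: NO₂→85, SO₂→86, CO→29, PM2.5→187, O₃→198. Ranked high→low: 198, 187, 86, 85, 29. Second-highest sub-index = 187.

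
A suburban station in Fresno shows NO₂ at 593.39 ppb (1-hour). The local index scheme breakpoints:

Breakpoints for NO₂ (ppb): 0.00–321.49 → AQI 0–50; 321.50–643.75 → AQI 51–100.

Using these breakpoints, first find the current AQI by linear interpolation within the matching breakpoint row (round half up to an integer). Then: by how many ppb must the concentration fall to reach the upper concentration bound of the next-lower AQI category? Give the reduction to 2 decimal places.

NO₂: 593.39 lies in 321.50–643.75, so I_lo=51, I_hi=100, C_lo=321.50, C_hi=643.75.
(100−51)/(643.75−321.50) × (593.39−321.50) + 51 = 49/322.25 × 271.89 + 51 ≈ 92.34 → 92.
Current AQI 92 is in the Moderate range (51–100). The next-lower category tops out at AQI 50, whose upper concentration bound is 321.49 ppb.
Reduction needed = 593.39 − 321.49 = 271.90 ppb.

271.90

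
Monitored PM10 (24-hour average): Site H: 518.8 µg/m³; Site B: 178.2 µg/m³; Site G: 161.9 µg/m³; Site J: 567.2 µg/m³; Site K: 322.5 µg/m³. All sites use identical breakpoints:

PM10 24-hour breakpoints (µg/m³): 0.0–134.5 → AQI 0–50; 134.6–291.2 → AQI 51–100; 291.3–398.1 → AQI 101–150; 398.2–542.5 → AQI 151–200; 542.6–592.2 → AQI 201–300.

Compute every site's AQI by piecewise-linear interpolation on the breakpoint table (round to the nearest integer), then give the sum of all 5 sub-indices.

682

Site H: 518.8 lies in 398.2–542.5, so I_lo=151, I_hi=200, C_lo=398.2, C_hi=542.5.
(200−151)/(542.5−398.2) × (518.8−398.2) + 151 = 49/144.3 × 120.6 + 151 ≈ 191.95 → 192.
Site B 178.2: bracket 134.6–291.2 → index 51–100; slope 49/156.6, offset 43.6.
AQI = 51 + 49/156.6·43.6 ≈ 64.64 ⇒ 65.
Site G: 161.9 lies in 134.6–291.2, so I_lo=51, I_hi=100, C_lo=134.6, C_hi=291.2.
(100−51)/(291.2−134.6) × (161.9−134.6) + 51 = 49/156.6 × 27.3 + 51 ≈ 59.54 → 60.
Site J 567.2: bracket 542.6–592.2 → index 201–300; slope 99/49.6, offset 24.6.
AQI = 201 + 99/49.6·24.6 ≈ 250.10 ⇒ 250.
Site K 322.5: bracket 291.3–398.1 → index 101–150; slope 49/106.8, offset 31.2.
AQI = 101 + 49/106.8·31.2 ≈ 115.31 ⇒ 115.
AQIs: Site H=192, Site B=65, Site G=60, Site J=250, Site K=115. Sum = 192 + 65 + 60 + 250 + 115 = 682.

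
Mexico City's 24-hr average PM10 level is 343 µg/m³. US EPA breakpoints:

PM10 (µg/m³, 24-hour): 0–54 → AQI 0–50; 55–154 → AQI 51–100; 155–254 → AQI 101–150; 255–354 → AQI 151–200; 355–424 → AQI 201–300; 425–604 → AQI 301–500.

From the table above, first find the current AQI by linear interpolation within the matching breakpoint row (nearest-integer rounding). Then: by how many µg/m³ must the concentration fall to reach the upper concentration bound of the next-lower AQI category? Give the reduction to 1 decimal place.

PM10: 343 ∈ [255, 354] ↔ index [151, 200].
151 + (343−255)·(200−151)/(354−255) = 151 + 88·49/99 ≈ 194.56, so AQI = 195.
Current AQI 195 is in the Unhealthy range (151–200). The next-lower category tops out at AQI 150, whose upper concentration bound is 254 µg/m³.
Reduction needed = 343 − 254 = 89.0 µg/m³.

89.0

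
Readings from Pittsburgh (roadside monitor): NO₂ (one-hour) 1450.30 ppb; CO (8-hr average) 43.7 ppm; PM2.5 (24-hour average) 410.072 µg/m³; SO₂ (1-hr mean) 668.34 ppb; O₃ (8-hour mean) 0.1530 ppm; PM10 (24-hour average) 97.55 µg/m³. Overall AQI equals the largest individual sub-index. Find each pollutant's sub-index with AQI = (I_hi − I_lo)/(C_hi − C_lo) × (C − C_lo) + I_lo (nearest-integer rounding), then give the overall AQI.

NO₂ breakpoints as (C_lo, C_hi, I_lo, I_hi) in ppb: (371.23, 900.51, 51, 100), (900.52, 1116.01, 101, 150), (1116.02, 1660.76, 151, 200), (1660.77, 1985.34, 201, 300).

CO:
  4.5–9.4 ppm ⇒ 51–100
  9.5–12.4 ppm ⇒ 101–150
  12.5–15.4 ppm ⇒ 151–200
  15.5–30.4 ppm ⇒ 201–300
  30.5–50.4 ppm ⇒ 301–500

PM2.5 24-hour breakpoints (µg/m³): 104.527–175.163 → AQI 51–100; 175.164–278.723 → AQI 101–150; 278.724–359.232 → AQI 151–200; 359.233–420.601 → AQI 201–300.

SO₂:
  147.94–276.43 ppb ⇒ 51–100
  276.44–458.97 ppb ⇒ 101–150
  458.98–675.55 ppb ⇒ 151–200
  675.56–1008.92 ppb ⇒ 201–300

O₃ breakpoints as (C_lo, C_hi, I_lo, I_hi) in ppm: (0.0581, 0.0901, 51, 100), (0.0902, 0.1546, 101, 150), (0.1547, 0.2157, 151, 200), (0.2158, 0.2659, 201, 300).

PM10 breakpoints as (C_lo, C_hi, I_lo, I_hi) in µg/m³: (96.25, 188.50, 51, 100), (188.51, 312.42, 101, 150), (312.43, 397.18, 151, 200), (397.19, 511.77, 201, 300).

NO₂: 1450.30 ∈ [1116.02, 1660.76] ↔ index [151, 200].
151 + (1450.30−1116.02)·(200−151)/(1660.76−1116.02) = 151 + 334.28·49/544.74 ≈ 181.07, so AQI = 181.
CO: 43.7 ∈ [30.5, 50.4] ↔ index [301, 500].
301 + (43.7−30.5)·(500−301)/(50.4−30.5) = 301 + 13.2·199/19.9 ≈ 433.00, so AQI = 433.
PM2.5: row 359.233–420.601 (AQI 201–300). (300−201)·(410.072−359.233)/(420.601−359.233) + 201 = 99·50.839/61.368 + 201 ≈ 283.01 → 283.
SO₂: 668.34 ∈ [458.98, 675.55] ↔ index [151, 200].
151 + (668.34−458.98)·(200−151)/(675.55−458.98) = 151 + 209.36·49/216.57 ≈ 198.37, so AQI = 198.
O₃: 0.1530 ∈ [0.0902, 0.1546] ↔ index [101, 150].
101 + (0.1530−0.0902)·(150−101)/(0.1546−0.0902) = 101 + 0.0628·49/0.0644 ≈ 148.78, so AQI = 149.
PM10: 97.55 ∈ [96.25, 188.50] ↔ index [51, 100].
51 + (97.55−96.25)·(100−51)/(188.50−96.25) = 51 + 1.30·49/92.25 ≈ 51.69, so AQI = 52.
Sub-indices: NO₂→181, CO→433, PM2.5→283, SO₂→198, O₃→149, PM10→52. Overall AQI = max = 433; dominant pollutant is CO.

433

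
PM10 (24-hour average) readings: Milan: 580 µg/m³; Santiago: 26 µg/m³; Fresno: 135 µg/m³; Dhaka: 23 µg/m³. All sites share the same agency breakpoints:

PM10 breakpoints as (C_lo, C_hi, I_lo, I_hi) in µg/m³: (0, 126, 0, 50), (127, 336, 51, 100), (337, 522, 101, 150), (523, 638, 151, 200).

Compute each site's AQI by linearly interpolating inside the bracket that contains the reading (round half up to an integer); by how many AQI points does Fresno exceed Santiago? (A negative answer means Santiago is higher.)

43

Milan: row 523–638 (AQI 151–200). (200−151)·(580−523)/(638−523) + 151 = 49·57/115 + 151 ≈ 175.29 → 175.
Santiago: row 0–126 (AQI 0–50). (50−0)·(26−0)/(126−0) + 0 = 50·26/126 + 0 ≈ 10.32 → 10.
Fresno 135: bracket 127–336 → index 51–100; slope 49/209, offset 8.
AQI = 51 + 49/209·8 ≈ 52.88 ⇒ 53.
Dhaka: 23 ∈ [0, 126] ↔ index [0, 50].
0 + (23−0)·(50−0)/(126−0) = 0 + 23·50/126 ≈ 9.13, so AQI = 9.
AQIs: Milan=175, Santiago=10, Fresno=53, Dhaka=9. Fresno (53) − Santiago (10) = 43.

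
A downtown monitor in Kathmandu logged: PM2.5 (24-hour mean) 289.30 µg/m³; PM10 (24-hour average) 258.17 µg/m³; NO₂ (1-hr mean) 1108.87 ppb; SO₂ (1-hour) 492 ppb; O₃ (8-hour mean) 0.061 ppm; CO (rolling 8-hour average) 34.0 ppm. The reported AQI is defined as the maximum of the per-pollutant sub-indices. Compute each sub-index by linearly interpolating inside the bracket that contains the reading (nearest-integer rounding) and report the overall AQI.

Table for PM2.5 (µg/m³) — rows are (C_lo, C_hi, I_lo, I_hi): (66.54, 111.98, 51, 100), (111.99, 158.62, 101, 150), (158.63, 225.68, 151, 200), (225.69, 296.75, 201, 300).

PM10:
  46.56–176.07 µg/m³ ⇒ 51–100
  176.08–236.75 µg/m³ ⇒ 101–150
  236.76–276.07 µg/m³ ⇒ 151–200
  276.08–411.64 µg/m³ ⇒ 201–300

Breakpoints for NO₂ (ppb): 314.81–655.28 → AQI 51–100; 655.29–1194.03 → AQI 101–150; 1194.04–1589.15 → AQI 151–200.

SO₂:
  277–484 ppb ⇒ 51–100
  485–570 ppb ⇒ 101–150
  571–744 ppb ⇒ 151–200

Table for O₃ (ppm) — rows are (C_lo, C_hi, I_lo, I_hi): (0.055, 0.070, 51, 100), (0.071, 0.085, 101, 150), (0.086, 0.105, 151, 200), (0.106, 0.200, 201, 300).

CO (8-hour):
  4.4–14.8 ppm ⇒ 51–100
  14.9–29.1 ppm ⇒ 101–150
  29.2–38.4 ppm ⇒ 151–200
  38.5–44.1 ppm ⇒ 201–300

290

PM2.5: 289.30 ∈ [225.69, 296.75] ↔ index [201, 300].
201 + (289.30−225.69)·(300−201)/(296.75−225.69) = 201 + 63.61·99/71.06 ≈ 289.62, so AQI = 290.
PM10 258.17: bracket 236.76–276.07 → index 151–200; slope 49/39.31, offset 21.41.
AQI = 151 + 49/39.31·21.41 ≈ 177.69 ⇒ 178.
NO₂ 1108.87: bracket 655.29–1194.03 → index 101–150; slope 49/538.74, offset 453.58.
AQI = 101 + 49/538.74·453.58 ≈ 142.25 ⇒ 142.
SO₂ 492: bracket 485–570 → index 101–150; slope 49/85, offset 7.
AQI = 101 + 49/85·7 ≈ 105.04 ⇒ 105.
O₃: 0.061 ∈ [0.055, 0.070] ↔ index [51, 100].
51 + (0.061−0.055)·(100−51)/(0.070−0.055) = 51 + 0.006·49/0.015 ≈ 70.60, so AQI = 71.
CO 34.0: bracket 29.2–38.4 → index 151–200; slope 49/9.2, offset 4.8.
AQI = 151 + 49/9.2·4.8 ≈ 176.57 ⇒ 177.
Sub-indices: PM2.5→290, PM10→178, NO₂→142, SO₂→105, O₃→71, CO→177. Overall AQI = max = 290; dominant pollutant is PM2.5.
AQI 290: Very Unhealthy.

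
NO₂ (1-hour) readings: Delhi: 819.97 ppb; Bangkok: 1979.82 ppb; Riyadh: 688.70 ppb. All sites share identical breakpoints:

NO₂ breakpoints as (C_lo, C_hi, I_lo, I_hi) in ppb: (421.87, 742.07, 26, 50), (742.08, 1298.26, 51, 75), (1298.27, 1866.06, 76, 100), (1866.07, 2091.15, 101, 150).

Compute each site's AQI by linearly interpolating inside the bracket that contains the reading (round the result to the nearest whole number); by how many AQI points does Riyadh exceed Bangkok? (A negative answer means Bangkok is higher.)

-80

Delhi 819.97: bracket 742.08–1298.26 → index 51–75; slope 24/556.18, offset 77.89.
AQI = 51 + 24/556.18·77.89 ≈ 54.36 ⇒ 54.
Bangkok: 1979.82 lies in 1866.07–2091.15, so I_lo=101, I_hi=150, C_lo=1866.07, C_hi=2091.15.
(150−101)/(2091.15−1866.07) × (1979.82−1866.07) + 101 = 49/225.08 × 113.75 + 101 ≈ 125.76 → 126.
Riyadh: row 421.87–742.07 (AQI 26–50). (50−26)·(688.70−421.87)/(742.07−421.87) + 26 = 24·266.83/320.20 + 26 ≈ 46.00 → 46.
AQIs: Delhi=54, Bangkok=126, Riyadh=46. Riyadh (46) − Bangkok (126) = -80.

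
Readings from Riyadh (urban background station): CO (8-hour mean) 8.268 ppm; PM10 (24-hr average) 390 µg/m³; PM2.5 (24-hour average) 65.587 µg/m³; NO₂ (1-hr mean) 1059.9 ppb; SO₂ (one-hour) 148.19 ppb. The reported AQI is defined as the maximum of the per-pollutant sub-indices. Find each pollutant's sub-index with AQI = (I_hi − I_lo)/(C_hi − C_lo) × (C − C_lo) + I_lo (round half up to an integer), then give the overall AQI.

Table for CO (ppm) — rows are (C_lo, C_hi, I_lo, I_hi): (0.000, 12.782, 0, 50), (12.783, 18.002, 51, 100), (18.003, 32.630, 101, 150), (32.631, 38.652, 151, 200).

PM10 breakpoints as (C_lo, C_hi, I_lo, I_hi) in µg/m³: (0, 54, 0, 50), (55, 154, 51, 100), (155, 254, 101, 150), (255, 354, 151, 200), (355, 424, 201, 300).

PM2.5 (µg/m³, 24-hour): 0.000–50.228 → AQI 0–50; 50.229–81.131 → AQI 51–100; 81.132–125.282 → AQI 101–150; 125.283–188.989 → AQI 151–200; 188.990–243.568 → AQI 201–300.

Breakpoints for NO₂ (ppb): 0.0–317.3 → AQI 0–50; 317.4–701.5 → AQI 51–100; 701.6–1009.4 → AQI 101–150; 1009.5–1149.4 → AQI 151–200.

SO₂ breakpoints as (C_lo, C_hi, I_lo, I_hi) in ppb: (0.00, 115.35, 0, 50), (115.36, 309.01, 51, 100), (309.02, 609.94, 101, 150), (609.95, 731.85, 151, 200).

251

CO: 8.268 lies in 0.000–12.782, so I_lo=0, I_hi=50, C_lo=0.000, C_hi=12.782.
(50−0)/(12.782−0.000) × (8.268−0.000) + 0 = 50/12.782 × 8.268 + 0 ≈ 32.34 → 32.
PM10 390: bracket 355–424 → index 201–300; slope 99/69, offset 35.
AQI = 201 + 99/69·35 ≈ 251.22 ⇒ 251.
PM2.5: row 50.229–81.131 (AQI 51–100). (100−51)·(65.587−50.229)/(81.131−50.229) + 51 = 49·15.358/30.902 + 51 ≈ 75.35 → 75.
NO₂: 1059.9 ∈ [1009.5, 1149.4] ↔ index [151, 200].
151 + (1059.9−1009.5)·(200−151)/(1149.4−1009.5) = 151 + 50.4·49/139.9 ≈ 168.65, so AQI = 169.
SO₂: 148.19 ∈ [115.36, 309.01] ↔ index [51, 100].
51 + (148.19−115.36)·(100−51)/(309.01−115.36) = 51 + 32.83·49/193.65 ≈ 59.31, so AQI = 59.
Sub-indices: CO→32, PM10→251, PM2.5→75, NO₂→169, SO₂→59. Overall AQI = max = 251; dominant pollutant is PM10.
AQI 251: Very Unhealthy.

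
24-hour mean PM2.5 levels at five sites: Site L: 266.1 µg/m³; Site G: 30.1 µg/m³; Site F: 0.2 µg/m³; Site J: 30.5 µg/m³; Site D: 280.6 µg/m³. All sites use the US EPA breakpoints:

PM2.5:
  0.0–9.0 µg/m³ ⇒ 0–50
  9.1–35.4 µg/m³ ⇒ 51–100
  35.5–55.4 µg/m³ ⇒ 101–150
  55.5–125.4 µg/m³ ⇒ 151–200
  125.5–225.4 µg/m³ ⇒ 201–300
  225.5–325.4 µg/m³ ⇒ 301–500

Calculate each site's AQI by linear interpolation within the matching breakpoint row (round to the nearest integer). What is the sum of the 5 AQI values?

975

Site L: 266.1 ∈ [225.5, 325.4] ↔ index [301, 500].
301 + (266.1−225.5)·(500−301)/(325.4−225.5) = 301 + 40.6·199/99.9 ≈ 381.87, so AQI = 382.
Site G 30.1: bracket 9.1–35.4 → index 51–100; slope 49/26.3, offset 21.0.
AQI = 51 + 49/26.3·21.0 ≈ 90.13 ⇒ 90.
Site F 0.2: bracket 0.0–9.0 → index 0–50; slope 50/9.0, offset 0.2.
AQI = 0 + 50/9.0·0.2 ≈ 1.11 ⇒ 1.
Site J 30.5: bracket 9.1–35.4 → index 51–100; slope 49/26.3, offset 21.4.
AQI = 51 + 49/26.3·21.4 ≈ 90.87 ⇒ 91.
Site D: row 225.5–325.4 (AQI 301–500). (500−301)·(280.6−225.5)/(325.4−225.5) + 301 = 199·55.1/99.9 + 301 ≈ 410.76 → 411.
AQIs: Site L=382, Site G=90, Site F=1, Site J=91, Site D=411. Sum = 382 + 90 + 1 + 91 + 411 = 975.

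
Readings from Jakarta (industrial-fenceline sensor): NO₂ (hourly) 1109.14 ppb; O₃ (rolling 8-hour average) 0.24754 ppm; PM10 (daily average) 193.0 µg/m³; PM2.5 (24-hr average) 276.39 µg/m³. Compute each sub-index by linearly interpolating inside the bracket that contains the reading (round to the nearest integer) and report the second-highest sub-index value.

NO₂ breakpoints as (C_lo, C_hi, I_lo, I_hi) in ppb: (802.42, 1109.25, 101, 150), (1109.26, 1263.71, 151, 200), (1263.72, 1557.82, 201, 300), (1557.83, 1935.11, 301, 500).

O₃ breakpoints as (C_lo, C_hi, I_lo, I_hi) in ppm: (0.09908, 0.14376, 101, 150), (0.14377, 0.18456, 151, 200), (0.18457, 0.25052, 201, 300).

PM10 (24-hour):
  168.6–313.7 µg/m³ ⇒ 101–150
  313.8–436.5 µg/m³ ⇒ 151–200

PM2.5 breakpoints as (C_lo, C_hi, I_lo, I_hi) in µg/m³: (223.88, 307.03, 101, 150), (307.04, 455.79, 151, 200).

NO₂: row 802.42–1109.25 (AQI 101–150). (150−101)·(1109.14−802.42)/(1109.25−802.42) + 101 = 49·306.72/306.83 + 101 ≈ 149.98 → 150.
O₃ 0.24754: bracket 0.18457–0.25052 → index 201–300; slope 99/0.06595, offset 0.06297.
AQI = 201 + 99/0.06595·0.06297 ≈ 295.53 ⇒ 296.
PM10: 193.0 lies in 168.6–313.7, so I_lo=101, I_hi=150, C_lo=168.6, C_hi=313.7.
(150−101)/(313.7−168.6) × (193.0−168.6) + 101 = 49/145.1 × 24.4 + 101 ≈ 109.24 → 109.
PM2.5: 276.39 ∈ [223.88, 307.03] ↔ index [101, 150].
101 + (276.39−223.88)·(150−101)/(307.03−223.88) = 101 + 52.51·49/83.15 ≈ 131.94, so AQI = 132.
Sub-indices: NO₂→150, O₃→296, PM10→109, PM2.5→132. Ranked high→low: 296, 150, 132, 109. Second-highest sub-index = 150.

150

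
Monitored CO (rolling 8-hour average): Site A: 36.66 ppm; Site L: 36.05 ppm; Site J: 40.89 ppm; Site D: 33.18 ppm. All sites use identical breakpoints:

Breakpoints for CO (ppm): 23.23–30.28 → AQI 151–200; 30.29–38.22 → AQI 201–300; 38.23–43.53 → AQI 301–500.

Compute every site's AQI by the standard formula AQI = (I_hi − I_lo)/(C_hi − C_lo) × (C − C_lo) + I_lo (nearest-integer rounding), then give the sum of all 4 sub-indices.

Site A: 36.66 ∈ [30.29, 38.22] ↔ index [201, 300].
201 + (36.66−30.29)·(300−201)/(38.22−30.29) = 201 + 6.37·99/7.93 ≈ 280.52, so AQI = 281.
Site L: 36.05 ∈ [30.29, 38.22] ↔ index [201, 300].
201 + (36.05−30.29)·(300−201)/(38.22−30.29) = 201 + 5.76·99/7.93 ≈ 272.91, so AQI = 273.
Site J: row 38.23–43.53 (AQI 301–500). (500−301)·(40.89−38.23)/(43.53−38.23) + 301 = 199·2.66/5.30 + 301 ≈ 400.88 → 401.
Site D: 33.18 ∈ [30.29, 38.22] ↔ index [201, 300].
201 + (33.18−30.29)·(300−201)/(38.22−30.29) = 201 + 2.89·99/7.93 ≈ 237.08, so AQI = 237.
AQIs: Site A=281, Site L=273, Site J=401, Site D=237. Sum = 281 + 273 + 401 + 237 = 1192.

1192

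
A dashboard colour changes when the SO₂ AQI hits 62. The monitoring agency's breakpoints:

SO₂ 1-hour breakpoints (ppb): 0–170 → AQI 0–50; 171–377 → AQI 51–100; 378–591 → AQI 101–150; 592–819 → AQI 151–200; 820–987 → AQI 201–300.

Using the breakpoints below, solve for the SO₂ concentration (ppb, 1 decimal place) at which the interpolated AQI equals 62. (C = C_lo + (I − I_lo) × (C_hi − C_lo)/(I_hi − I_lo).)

217.2

AQI 62 lies in the 51–100 band, which corresponds to 171–377 ppb.
C = 171 + (62−51)×(377−171)/(100−51) = 171 + 11×206/49 ≈ 217.245 ppb → 217.2 ppb to 1 dp.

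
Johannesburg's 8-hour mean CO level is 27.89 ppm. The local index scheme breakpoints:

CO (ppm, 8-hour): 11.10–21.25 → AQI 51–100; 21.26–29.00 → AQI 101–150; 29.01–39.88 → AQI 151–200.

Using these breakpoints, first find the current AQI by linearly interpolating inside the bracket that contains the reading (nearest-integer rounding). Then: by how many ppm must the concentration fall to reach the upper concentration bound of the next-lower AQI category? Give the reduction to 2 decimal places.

6.64

CO: 27.89 ∈ [21.26, 29.00] ↔ index [101, 150].
101 + (27.89−21.26)·(150−101)/(29.00−21.26) = 101 + 6.63·49/7.74 ≈ 142.97, so AQI = 143.
Current AQI 143 is in the Unhealthy for Sensitive Groups range (101–150). The next-lower category tops out at AQI 100, whose upper concentration bound is 21.25 ppm.
Reduction needed = 27.89 − 21.25 = 6.64 ppm.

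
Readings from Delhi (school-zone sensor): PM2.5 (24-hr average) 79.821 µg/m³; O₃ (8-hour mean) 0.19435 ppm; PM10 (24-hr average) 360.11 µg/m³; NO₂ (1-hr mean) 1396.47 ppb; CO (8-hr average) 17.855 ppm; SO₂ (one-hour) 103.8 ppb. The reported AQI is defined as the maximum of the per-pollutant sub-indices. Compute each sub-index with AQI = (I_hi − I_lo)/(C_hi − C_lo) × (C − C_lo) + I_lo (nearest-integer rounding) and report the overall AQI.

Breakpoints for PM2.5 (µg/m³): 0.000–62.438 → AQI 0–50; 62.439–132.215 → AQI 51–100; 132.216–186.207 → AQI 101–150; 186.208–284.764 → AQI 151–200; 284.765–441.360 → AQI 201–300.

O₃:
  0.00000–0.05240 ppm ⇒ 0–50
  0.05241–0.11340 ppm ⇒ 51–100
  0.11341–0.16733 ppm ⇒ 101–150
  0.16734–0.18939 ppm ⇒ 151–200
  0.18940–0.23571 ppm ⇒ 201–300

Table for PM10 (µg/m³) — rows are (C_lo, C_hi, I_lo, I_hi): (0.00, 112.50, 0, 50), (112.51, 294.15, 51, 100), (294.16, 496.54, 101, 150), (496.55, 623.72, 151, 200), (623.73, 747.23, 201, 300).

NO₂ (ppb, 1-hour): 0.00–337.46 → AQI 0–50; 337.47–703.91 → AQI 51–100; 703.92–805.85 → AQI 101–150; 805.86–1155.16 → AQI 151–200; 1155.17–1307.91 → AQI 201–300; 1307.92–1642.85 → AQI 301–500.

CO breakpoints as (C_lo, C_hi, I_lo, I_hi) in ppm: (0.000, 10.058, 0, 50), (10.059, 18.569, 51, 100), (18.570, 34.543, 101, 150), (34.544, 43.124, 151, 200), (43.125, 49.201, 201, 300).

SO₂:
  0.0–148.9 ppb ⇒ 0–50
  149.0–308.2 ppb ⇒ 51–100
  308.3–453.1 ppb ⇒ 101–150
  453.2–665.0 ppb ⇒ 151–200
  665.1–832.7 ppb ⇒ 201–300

354

PM2.5: row 62.439–132.215 (AQI 51–100). (100−51)·(79.821−62.439)/(132.215−62.439) + 51 = 49·17.382/69.776 + 51 ≈ 63.21 → 63.
O₃ 0.19435: bracket 0.18940–0.23571 → index 201–300; slope 99/0.04631, offset 0.00495.
AQI = 201 + 99/0.04631·0.00495 ≈ 211.58 ⇒ 212.
PM10: 360.11 ∈ [294.16, 496.54] ↔ index [101, 150].
101 + (360.11−294.16)·(150−101)/(496.54−294.16) = 101 + 65.95·49/202.38 ≈ 116.97, so AQI = 117.
NO₂ 1396.47: bracket 1307.92–1642.85 → index 301–500; slope 199/334.93, offset 88.55.
AQI = 301 + 199/334.93·88.55 ≈ 353.61 ⇒ 354.
CO: row 10.059–18.569 (AQI 51–100). (100−51)·(17.855−10.059)/(18.569−10.059) + 51 = 49·7.796/8.510 + 51 ≈ 95.89 → 96.
SO₂: 103.8 lies in 0.0–148.9, so I_lo=0, I_hi=50, C_lo=0.0, C_hi=148.9.
(50−0)/(148.9−0.0) × (103.8−0.0) + 0 = 50/148.9 × 103.8 + 0 ≈ 34.86 → 35.
Sub-indices: PM2.5→63, O₃→212, PM10→117, NO₂→354, CO→96, SO₂→35. Overall AQI = max = 354; dominant pollutant is NO₂.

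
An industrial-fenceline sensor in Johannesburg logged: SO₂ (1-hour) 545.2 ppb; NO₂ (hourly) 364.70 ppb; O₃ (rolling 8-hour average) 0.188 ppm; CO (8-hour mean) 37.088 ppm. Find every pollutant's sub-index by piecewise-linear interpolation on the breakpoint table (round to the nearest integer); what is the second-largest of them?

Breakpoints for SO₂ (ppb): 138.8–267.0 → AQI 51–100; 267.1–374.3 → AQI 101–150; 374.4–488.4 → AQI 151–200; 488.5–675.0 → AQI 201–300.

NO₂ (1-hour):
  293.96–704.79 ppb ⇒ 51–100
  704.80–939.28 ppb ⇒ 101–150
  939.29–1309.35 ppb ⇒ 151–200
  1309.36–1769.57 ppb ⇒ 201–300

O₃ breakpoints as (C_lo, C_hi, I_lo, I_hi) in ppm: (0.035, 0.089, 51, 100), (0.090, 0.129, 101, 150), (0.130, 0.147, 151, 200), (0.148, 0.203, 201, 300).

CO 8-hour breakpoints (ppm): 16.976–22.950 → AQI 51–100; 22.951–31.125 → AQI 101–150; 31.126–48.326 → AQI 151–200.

231

SO₂: row 488.5–675.0 (AQI 201–300). (300−201)·(545.2−488.5)/(675.0−488.5) + 201 = 99·56.7/186.5 + 201 ≈ 231.10 → 231.
NO₂: 364.70 lies in 293.96–704.79, so I_lo=51, I_hi=100, C_lo=293.96, C_hi=704.79.
(100−51)/(704.79−293.96) × (364.70−293.96) + 51 = 49/410.83 × 70.74 + 51 ≈ 59.44 → 59.
O₃: row 0.148–0.203 (AQI 201–300). (300−201)·(0.188−0.148)/(0.203−0.148) + 201 = 99·0.040/0.055 + 201 ≈ 273.00 → 273.
CO 37.088: bracket 31.126–48.326 → index 151–200; slope 49/17.200, offset 5.962.
AQI = 151 + 49/17.200·5.962 ≈ 167.98 ⇒ 168.
Sub-indices: SO₂→231, NO₂→59, O₃→273, CO→168. Ranked high→low: 273, 231, 168, 59. Second-highest sub-index = 231.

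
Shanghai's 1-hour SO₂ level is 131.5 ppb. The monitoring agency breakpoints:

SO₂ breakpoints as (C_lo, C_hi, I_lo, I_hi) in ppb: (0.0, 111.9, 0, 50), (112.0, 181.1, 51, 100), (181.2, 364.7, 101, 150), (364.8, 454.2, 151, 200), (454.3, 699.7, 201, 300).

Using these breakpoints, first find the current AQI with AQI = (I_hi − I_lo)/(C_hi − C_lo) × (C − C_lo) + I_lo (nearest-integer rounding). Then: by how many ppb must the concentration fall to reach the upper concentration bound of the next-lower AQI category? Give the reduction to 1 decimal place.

SO₂: 131.5 lies in 112.0–181.1, so I_lo=51, I_hi=100, C_lo=112.0, C_hi=181.1.
(100−51)/(181.1−112.0) × (131.5−112.0) + 51 = 49/69.1 × 19.5 + 51 ≈ 64.83 → 65.
Current AQI 65 is in the Moderate range (51–100). The next-lower category tops out at AQI 50, whose upper concentration bound is 111.9 ppb.
Reduction needed = 131.5 − 111.9 = 19.6 ppb.

19.6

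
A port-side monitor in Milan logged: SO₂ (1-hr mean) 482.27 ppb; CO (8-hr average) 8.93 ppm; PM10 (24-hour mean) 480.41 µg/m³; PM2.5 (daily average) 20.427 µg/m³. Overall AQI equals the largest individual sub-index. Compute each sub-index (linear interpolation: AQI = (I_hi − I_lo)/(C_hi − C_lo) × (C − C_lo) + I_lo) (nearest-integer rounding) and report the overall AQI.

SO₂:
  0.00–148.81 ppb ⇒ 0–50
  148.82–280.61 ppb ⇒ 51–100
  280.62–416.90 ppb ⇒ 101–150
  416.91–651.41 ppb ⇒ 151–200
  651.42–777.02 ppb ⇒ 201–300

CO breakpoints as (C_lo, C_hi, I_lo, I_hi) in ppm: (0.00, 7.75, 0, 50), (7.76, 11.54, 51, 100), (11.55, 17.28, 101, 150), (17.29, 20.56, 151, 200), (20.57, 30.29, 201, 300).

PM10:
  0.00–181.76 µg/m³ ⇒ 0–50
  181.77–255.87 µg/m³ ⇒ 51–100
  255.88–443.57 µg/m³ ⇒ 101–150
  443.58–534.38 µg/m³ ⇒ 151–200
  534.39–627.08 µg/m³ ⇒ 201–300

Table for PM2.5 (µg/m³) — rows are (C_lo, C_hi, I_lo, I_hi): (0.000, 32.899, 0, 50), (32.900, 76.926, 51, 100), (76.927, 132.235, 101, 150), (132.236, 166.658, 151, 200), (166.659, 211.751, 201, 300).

SO₂ 482.27: bracket 416.91–651.41 → index 151–200; slope 49/234.50, offset 65.36.
AQI = 151 + 49/234.50·65.36 ≈ 164.66 ⇒ 165.
CO: row 7.76–11.54 (AQI 51–100). (100−51)·(8.93−7.76)/(11.54−7.76) + 51 = 49·1.17/3.78 + 51 ≈ 66.17 → 66.
PM10: 480.41 lies in 443.58–534.38, so I_lo=151, I_hi=200, C_lo=443.58, C_hi=534.38.
(200−151)/(534.38−443.58) × (480.41−443.58) + 151 = 49/90.80 × 36.83 + 151 ≈ 170.88 → 171.
PM2.5 20.427: bracket 0.000–32.899 → index 0–50; slope 50/32.899, offset 20.427.
AQI = 0 + 50/32.899·20.427 ≈ 31.05 ⇒ 31.
Sub-indices: SO₂→165, CO→66, PM10→171, PM2.5→31. Overall AQI = max = 171; dominant pollutant is PM10.

171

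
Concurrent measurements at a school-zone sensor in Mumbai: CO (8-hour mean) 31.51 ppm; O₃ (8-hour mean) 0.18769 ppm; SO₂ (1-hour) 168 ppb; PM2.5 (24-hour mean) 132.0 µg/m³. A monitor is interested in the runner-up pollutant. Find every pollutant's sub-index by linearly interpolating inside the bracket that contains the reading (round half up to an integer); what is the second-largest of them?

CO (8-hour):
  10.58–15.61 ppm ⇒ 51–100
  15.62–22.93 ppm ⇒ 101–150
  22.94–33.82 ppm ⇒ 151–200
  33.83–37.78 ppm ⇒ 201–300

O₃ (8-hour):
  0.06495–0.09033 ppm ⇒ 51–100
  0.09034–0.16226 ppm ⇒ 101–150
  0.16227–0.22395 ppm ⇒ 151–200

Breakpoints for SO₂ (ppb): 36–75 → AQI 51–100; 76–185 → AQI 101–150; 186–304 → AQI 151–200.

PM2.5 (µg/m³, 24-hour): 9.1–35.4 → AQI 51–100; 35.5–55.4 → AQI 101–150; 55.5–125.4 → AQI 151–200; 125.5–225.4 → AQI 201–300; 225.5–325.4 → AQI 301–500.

CO: 31.51 ∈ [22.94, 33.82] ↔ index [151, 200].
151 + (31.51−22.94)·(200−151)/(33.82−22.94) = 151 + 8.57·49/10.88 ≈ 189.60, so AQI = 190.
O₃ 0.18769: bracket 0.16227–0.22395 → index 151–200; slope 49/0.06168, offset 0.02542.
AQI = 151 + 49/0.06168·0.02542 ≈ 171.19 ⇒ 171.
SO₂: row 76–185 (AQI 101–150). (150−101)·(168−76)/(185−76) + 101 = 49·92/109 + 101 ≈ 142.36 → 142.
PM2.5: 132.0 ∈ [125.5, 225.4] ↔ index [201, 300].
201 + (132.0−125.5)·(300−201)/(225.4−125.5) = 201 + 6.5·99/99.9 ≈ 207.44, so AQI = 207.
Sub-indices: CO→190, O₃→171, SO₂→142, PM2.5→207. Ranked high→low: 207, 190, 171, 142. Second-highest sub-index = 190.

190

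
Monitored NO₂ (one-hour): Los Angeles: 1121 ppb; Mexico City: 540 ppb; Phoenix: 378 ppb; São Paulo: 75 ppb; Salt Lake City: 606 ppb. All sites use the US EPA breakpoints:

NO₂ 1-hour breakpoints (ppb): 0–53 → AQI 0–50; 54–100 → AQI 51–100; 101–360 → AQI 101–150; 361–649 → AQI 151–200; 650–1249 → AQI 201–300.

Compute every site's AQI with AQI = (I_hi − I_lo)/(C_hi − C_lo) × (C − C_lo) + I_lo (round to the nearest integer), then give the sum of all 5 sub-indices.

Los Angeles: 1121 ∈ [650, 1249] ↔ index [201, 300].
201 + (1121−650)·(300−201)/(1249−650) = 201 + 471·99/599 ≈ 278.84, so AQI = 279.
Mexico City: row 361–649 (AQI 151–200). (200−151)·(540−361)/(649−361) + 151 = 49·179/288 + 151 ≈ 181.45 → 181.
Phoenix: 378 ∈ [361, 649] ↔ index [151, 200].
151 + (378−361)·(200−151)/(649−361) = 151 + 17·49/288 ≈ 153.89, so AQI = 154.
São Paulo: row 54–100 (AQI 51–100). (100−51)·(75−54)/(100−54) + 51 = 49·21/46 + 51 ≈ 73.37 → 73.
Salt Lake City: row 361–649 (AQI 151–200). (200−151)·(606−361)/(649−361) + 151 = 49·245/288 + 151 ≈ 192.68 → 193.
AQIs: Los Angeles=279, Mexico City=181, Phoenix=154, São Paulo=73, Salt Lake City=193. Sum = 279 + 181 + 154 + 73 + 193 = 880.

880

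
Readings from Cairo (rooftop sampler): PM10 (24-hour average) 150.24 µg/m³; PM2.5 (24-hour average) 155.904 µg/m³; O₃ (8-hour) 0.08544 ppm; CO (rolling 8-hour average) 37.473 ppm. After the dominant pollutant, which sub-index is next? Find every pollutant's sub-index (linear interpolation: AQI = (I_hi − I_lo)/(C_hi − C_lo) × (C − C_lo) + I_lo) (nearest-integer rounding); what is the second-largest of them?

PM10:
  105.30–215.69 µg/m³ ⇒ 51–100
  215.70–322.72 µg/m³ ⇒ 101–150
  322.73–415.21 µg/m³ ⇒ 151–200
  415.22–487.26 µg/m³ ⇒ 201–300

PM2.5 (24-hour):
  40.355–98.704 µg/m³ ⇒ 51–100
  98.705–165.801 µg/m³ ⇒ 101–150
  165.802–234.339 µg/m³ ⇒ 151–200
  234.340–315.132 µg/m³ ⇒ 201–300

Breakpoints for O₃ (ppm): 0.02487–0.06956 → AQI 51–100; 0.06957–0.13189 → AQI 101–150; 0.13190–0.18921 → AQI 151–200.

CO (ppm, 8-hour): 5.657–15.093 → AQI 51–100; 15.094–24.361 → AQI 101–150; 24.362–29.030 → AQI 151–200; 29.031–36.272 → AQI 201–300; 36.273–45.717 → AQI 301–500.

143

PM10: 150.24 lies in 105.30–215.69, so I_lo=51, I_hi=100, C_lo=105.30, C_hi=215.69.
(100−51)/(215.69−105.30) × (150.24−105.30) + 51 = 49/110.39 × 44.94 + 51 ≈ 70.95 → 71.
PM2.5: row 98.705–165.801 (AQI 101–150). (150−101)·(155.904−98.705)/(165.801−98.705) + 101 = 49·57.199/67.096 + 101 ≈ 142.77 → 143.
O₃ 0.08544: bracket 0.06957–0.13189 → index 101–150; slope 49/0.06232, offset 0.01587.
AQI = 101 + 49/0.06232·0.01587 ≈ 113.48 ⇒ 113.
CO 37.473: bracket 36.273–45.717 → index 301–500; slope 199/9.444, offset 1.200.
AQI = 301 + 199/9.444·1.200 ≈ 326.29 ⇒ 326.
Sub-indices: PM10→71, PM2.5→143, O₃→113, CO→326. Ranked high→low: 326, 143, 113, 71. Second-highest sub-index = 143.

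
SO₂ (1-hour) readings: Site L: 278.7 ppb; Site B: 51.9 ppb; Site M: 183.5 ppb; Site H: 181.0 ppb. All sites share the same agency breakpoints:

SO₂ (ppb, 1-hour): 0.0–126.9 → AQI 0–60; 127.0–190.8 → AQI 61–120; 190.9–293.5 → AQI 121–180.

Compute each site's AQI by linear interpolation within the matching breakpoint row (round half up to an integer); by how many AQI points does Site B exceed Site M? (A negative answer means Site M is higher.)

Site L: 278.7 ∈ [190.9, 293.5] ↔ index [121, 180].
121 + (278.7−190.9)·(180−121)/(293.5−190.9) = 121 + 87.8·59/102.6 ≈ 171.49, so AQI = 171.
Site B 51.9: bracket 0.0–126.9 → index 0–60; slope 60/126.9, offset 51.9.
AQI = 0 + 60/126.9·51.9 ≈ 24.54 ⇒ 25.
Site M: row 127.0–190.8 (AQI 61–120). (120−61)·(183.5−127.0)/(190.8−127.0) + 61 = 59·56.5/63.8 + 61 ≈ 113.25 → 113.
Site H: 181.0 lies in 127.0–190.8, so I_lo=61, I_hi=120, C_lo=127.0, C_hi=190.8.
(120−61)/(190.8−127.0) × (181.0−127.0) + 61 = 59/63.8 × 54.0 + 61 ≈ 110.94 → 111.
AQIs: Site L=171, Site B=25, Site M=113, Site H=111. Site B (25) − Site M (113) = -88.

-88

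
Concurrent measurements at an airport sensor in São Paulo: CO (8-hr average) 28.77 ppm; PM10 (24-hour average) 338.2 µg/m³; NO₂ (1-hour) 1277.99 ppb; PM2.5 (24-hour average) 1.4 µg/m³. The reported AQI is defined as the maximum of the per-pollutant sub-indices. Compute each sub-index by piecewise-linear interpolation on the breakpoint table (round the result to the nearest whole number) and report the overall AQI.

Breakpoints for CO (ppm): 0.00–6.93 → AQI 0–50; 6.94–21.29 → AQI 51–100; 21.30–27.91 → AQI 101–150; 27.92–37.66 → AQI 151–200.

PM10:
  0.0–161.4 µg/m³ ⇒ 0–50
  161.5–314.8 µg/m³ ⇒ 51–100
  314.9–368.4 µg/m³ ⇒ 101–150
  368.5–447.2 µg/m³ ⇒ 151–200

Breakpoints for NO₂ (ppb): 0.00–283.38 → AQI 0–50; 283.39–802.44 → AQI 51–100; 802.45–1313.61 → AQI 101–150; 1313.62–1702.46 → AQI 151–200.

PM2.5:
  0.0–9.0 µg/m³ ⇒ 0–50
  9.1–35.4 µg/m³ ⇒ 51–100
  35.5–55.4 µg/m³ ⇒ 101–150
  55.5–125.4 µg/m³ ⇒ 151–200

155

CO: 28.77 lies in 27.92–37.66, so I_lo=151, I_hi=200, C_lo=27.92, C_hi=37.66.
(200−151)/(37.66−27.92) × (28.77−27.92) + 151 = 49/9.74 × 0.85 + 151 ≈ 155.28 → 155.
PM10: 338.2 lies in 314.9–368.4, so I_lo=101, I_hi=150, C_lo=314.9, C_hi=368.4.
(150−101)/(368.4−314.9) × (338.2−314.9) + 101 = 49/53.5 × 23.3 + 101 ≈ 122.34 → 122.
NO₂ 1277.99: bracket 802.45–1313.61 → index 101–150; slope 49/511.16, offset 475.54.
AQI = 101 + 49/511.16·475.54 ≈ 146.59 ⇒ 147.
PM2.5: 1.4 lies in 0.0–9.0, so I_lo=0, I_hi=50, C_lo=0.0, C_hi=9.0.
(50−0)/(9.0−0.0) × (1.4−0.0) + 0 = 50/9.0 × 1.4 + 0 ≈ 7.78 → 8.
Sub-indices: CO→155, PM10→122, NO₂→147, PM2.5→8. Overall AQI = max = 155; dominant pollutant is CO.
AQI 155: Unhealthy.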